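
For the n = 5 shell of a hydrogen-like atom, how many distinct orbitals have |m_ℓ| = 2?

Go through ℓ = 0, …, 4 (the values permitted for n = 5).
Contributions: ℓ=2 → 2; ℓ=3 → 2; ℓ=4 → 2.
Total orbitals: 2 + 2 + 2 = 6.

6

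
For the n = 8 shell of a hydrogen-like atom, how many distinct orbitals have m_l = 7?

1

The n = 8 shell has l = 0 through 7; check each.
The (l, m_l) pairs meeting m_l = 7 give: l=7 → 1.
Total orbitals: 1.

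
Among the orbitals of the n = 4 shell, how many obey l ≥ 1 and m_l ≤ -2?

The n = 4 shell has l = 0 through 3; check each.
Per l-value: l=2 → 1; l=3 → 2.
Total orbitals: 1 + 2 = 3.

3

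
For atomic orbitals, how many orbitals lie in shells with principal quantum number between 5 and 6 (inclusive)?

61

Shell n has n² orbitals: 5²=25 + 6²=36 = 61 orbitals.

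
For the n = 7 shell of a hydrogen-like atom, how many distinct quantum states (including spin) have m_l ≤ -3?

With n = 7 the allowed l are 0, 1, …, 6.
Contributions: l=3 → 1; l=4 → 2; l=5 → 3; l=6 → 4.
Orbitals: 1 + 2 + 3 + 4 = 10. Each orbital carries two spin states, so 10 × 2 = 20 states.

20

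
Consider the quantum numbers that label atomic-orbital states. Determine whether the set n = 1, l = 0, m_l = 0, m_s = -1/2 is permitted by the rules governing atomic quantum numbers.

Yes

n = 1 is a positive integer. l = 0 satisfies 0 ≤ l ≤ n−1 = 0. m_l = 0 lies in the range −l … +l (here 0). m_s = -1/2 is one of ±1/2.
All four constraints are satisfied.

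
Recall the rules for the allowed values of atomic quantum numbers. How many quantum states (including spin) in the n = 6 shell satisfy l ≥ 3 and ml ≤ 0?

The n = 6 shell has l = 0 through 5; check each.
Orbitals with l ≥ 3 and ml ≤ 0, by l: l=3 → 4; l=4 → 5; l=5 → 6.
Orbitals: 4 + 5 + 6 = 15. Each orbital carries two spin states, so 15 × 2 = 30 states.

30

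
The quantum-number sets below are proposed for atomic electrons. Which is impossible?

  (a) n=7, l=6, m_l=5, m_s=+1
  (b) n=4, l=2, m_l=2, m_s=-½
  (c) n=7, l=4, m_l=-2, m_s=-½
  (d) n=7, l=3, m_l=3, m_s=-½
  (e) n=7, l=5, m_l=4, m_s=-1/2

(a) has m_s = +1, but an electron's spin must be ±1/2.
The remaining sets (b), (c), (d), (e) satisfy all four rules.

(a)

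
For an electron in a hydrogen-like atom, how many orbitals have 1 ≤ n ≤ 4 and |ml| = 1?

Per-shell orbital counts meeting the constraint:
n=2 → 2; n=3 → 4; n=4 → 6.
Total orbitals: 2 + 4 + 6 = 12.

12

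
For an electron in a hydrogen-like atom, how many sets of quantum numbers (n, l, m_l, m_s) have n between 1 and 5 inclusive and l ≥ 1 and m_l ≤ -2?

20

Treat each shell separately and count matching orbitals:
n=3 → 1; n=4 → 3; n=5 → 6.
Orbitals: 1 + 3 + 6 = 10. Including both spin states (m_s = ±1/2) gives 2 × 10 = 20 states.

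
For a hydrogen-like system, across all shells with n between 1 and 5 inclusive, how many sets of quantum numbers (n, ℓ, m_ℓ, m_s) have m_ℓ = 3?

6

For each n in the range, tally the orbitals obeying m_ℓ = 3:
n=4 → 1; n=5 → 2.
Orbitals: 1 + 2 = 3. Including both spin states (m_s = ±1/2) gives 2 × 3 = 6 states.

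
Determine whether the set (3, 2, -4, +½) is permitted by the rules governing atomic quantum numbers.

Not allowed

The magnetic quantum number must satisfy −l ≤ ml ≤ l. With l = 2, ml can only be -2, -1, 0, 1, 2, so ml = -4 is forbidden.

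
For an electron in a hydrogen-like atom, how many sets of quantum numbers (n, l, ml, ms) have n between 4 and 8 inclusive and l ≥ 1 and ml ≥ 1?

Per-shell orbital counts meeting the constraint:
n=4 → 6; n=5 → 10; n=6 → 15; n=7 → 21; n=8 → 28.
Orbitals: 6 + 10 + 15 + 21 + 28 = 80. Including both spin states (ms = ±1/2) gives 2 × 80 = 160 states.

160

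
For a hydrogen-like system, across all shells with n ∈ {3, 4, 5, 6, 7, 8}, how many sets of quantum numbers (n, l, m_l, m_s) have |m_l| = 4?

Count contributing orbitals for each principal shell:
n=5 → 2; n=6 → 4; n=7 → 6; n=8 → 8.
Orbitals: 2 + 4 + 6 + 8 = 20. Including both spin states (m_s = ±1/2) gives 2 × 20 = 40 states.

40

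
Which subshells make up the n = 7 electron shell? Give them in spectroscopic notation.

7s, 7p, 7d, 7f, 7g, 7h, 7i

For n = 7, l runs from 0 to 6. In spectroscopic notation l = 0,1,2,… ↔ s,p,d,f,g,h,i, so the subshells are 7s, 7p, 7d, 7f, 7g, 7h, 7i.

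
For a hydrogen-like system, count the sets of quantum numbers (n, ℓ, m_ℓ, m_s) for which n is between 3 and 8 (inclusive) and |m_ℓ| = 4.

For each n in the range, tally the orbitals obeying |m_ℓ| = 4:
n=5 → 2; n=6 → 4; n=7 → 6; n=8 → 8.
Orbitals: 2 + 4 + 6 + 8 = 20. Including both spin states (m_s = ±1/2) gives 2 × 20 = 40 states.

40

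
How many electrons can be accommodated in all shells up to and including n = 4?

Total orbitals = 1² + 2² + 3² + 4² = 30. Doubling for spin gives 60 electrons.

60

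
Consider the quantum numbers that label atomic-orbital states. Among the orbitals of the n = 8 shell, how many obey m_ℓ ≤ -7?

1

With n = 8 the allowed ℓ are 0, 1, …, 7.
Per ℓ-value: ℓ=7 → 1.
Total orbitals: 1.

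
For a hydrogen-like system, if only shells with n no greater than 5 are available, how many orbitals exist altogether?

55

Total orbitals = 1² + 2² + 3² + 4² + 5² = 55.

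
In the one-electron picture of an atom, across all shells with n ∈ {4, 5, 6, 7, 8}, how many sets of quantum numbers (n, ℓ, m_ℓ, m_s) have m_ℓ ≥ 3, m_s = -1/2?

35

For each n in the range, tally the orbitals obeying m_ℓ ≥ 3:
n=4 → 1; n=5 → 3; n=6 → 6; n=7 → 10; n=8 → 15.
Orbitals: 1 + 3 + 6 + 10 + 15 = 35. With m_s fixed to -1/2 there is one state per orbital, so 35 states.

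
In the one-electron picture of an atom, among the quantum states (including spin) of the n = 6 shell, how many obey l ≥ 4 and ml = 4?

4

The (l, ml) pairs meeting l ≥ 4 and ml = 4 give: l=4 → 1; l=5 → 1.
Orbitals: 1 + 1 = 2. Each orbital carries two spin states, so 2 × 2 = 4 states.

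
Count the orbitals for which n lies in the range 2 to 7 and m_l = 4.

6

Treat each shell separately and count matching orbitals:
n=5 → 1; n=6 → 2; n=7 → 3.
Total orbitals: 1 + 2 + 3 = 6.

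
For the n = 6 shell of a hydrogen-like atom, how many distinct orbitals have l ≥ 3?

27

With n = 6 the allowed l are 0, 1, …, 5.
Orbitals with l ≥ 3, by l: l=3 → 7; l=4 → 9; l=5 → 11.
Total orbitals: 7 + 9 + 11 = 27.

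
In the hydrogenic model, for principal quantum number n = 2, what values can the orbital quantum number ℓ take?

ℓ is an integer with 0 ≤ ℓ ≤ n−1, so for n = 2: ℓ = 0, 1.

0, 1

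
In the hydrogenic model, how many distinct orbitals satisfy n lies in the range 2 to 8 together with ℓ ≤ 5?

162

Go shell by shell, enumerating (ℓ, m_ℓ) with ℓ ≤ 5:
n=2 → 4; n=3 → 9; n=4 → 16; n=5 → 25; n=6 → 36; n=7 → 36; n=8 → 36.
Total orbitals: 4 + 9 + 16 + 25 + 36 + 36 + 36 = 162.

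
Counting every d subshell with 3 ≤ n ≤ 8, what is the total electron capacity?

A d subshell (l = 2) exists for every n ≥ 3, so shells n = 3, 4, 5, 6, 7, 8 each contribute one — 6 subshells.
Since each d subshell holds 2(2·2+1) = 10 electrons, the total is 6 × 10 = 60.

60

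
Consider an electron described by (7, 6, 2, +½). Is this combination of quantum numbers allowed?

Allowed

n = 7 is a positive integer. l = 6 satisfies 0 ≤ l ≤ n−1 = 6. m_l = 2 lies in the range −l … +l (here −6 … 6). m_s = +1/2 is one of ±1/2.
All four constraints are satisfied.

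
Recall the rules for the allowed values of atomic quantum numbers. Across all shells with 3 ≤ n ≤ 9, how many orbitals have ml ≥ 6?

10

Go shell by shell, enumerating (l, ml) with ml ≥ 6:
n=7 → 1; n=8 → 3; n=9 → 6.
Total orbitals: 1 + 3 + 6 = 10.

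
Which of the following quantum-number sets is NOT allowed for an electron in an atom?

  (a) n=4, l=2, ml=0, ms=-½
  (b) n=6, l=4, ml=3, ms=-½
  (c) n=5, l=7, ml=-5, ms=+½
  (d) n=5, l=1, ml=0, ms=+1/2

(c)

(c) has l = 7 ≥ n = 5, violating 0 ≤ l ≤ n−1.
The remaining sets (a), (b), (d) satisfy all four rules.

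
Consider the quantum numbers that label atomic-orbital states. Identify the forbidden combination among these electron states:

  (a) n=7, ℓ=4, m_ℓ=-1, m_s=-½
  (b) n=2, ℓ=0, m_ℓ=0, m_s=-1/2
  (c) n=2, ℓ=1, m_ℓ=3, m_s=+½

(c)

(c) has |m_ℓ| = 3 > ℓ = 1, violating −ℓ ≤ m_ℓ ≤ ℓ.
The remaining sets (a), (b) satisfy all four rules.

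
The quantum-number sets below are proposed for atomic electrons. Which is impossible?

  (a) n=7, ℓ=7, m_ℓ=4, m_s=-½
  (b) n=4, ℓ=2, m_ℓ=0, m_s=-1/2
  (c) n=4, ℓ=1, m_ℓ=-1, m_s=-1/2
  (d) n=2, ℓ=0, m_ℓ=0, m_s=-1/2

(a)

(a) has ℓ = 7 ≥ n = 7, violating 0 ≤ ℓ ≤ n−1.
The remaining sets (b), (c), (d) satisfy all four rules.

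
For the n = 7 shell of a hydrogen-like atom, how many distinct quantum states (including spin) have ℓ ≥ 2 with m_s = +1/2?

45

For n = 7, ℓ ranges over 0 … 6.
Per ℓ-value: ℓ=2 → 5; ℓ=3 → 7; ℓ=4 → 9; ℓ=5 → 11; ℓ=6 → 13.
Orbitals: 5 + 7 + 9 + 11 + 13 = 45. With m_s fixed to a single value there is one state per orbital, giving 45 states.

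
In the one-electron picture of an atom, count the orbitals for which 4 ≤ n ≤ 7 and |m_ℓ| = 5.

Go shell by shell, enumerating (ℓ, m_ℓ) with |m_ℓ| = 5:
n=6 → 2; n=7 → 4.
Total orbitals: 2 + 4 = 6.

6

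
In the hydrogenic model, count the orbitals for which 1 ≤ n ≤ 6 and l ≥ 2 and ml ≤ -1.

30

Treat each shell separately and count matching orbitals:
n=3 → 2; n=4 → 5; n=5 → 9; n=6 → 14.
Total orbitals: 2 + 5 + 9 + 14 = 30.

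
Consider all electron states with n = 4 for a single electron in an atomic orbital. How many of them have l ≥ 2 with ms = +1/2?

For n = 4, l ranges over 0 … 3.
The (l, ml) pairs meeting l ≥ 2 give: l=2 → 5; l=3 → 7.
Orbitals: 5 + 7 = 12. With ms fixed to a single value there is one state per orbital, giving 12 states.

12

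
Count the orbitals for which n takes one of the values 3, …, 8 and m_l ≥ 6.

4

Go shell by shell, enumerating (l, m_l) with m_l ≥ 6:
n=7 → 1; n=8 → 3.
Total orbitals: 1 + 3 = 4.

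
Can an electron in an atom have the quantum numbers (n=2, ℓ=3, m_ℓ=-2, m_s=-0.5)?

The orbital quantum number must satisfy 0 ≤ ℓ ≤ n−1. With n = 2 the allowed ℓ values are 0, 1, so ℓ = 3 is out of range.

Invalid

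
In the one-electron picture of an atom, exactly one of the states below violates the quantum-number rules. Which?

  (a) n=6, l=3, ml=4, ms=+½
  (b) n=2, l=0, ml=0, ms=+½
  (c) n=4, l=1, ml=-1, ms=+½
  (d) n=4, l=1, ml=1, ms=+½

(a)

(a) has |ml| = 4 > l = 3, violating −l ≤ ml ≤ l.
The remaining sets (b), (c), (d) satisfy all four rules.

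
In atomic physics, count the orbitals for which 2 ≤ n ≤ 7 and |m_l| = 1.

42

Per-shell orbital counts meeting the constraint:
n=2 → 2; n=3 → 4; n=4 → 6; n=5 → 8; n=6 → 10; n=7 → 12.
Total orbitals: 2 + 4 + 6 + 8 + 10 + 12 = 42.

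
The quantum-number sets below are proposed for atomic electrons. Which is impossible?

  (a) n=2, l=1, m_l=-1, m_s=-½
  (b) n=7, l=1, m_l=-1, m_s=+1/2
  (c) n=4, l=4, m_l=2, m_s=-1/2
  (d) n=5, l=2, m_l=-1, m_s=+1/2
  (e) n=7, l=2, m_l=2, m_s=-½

(c) has l = 4 ≥ n = 4, violating 0 ≤ l ≤ n−1.
The remaining sets (a), (b), (d), (e) satisfy all four rules.

(c)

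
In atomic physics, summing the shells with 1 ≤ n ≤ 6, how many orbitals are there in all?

91

Shell n has n² orbitals: 1²=1 + 2²=4 + 3²=9 + 4²=16 + 5²=25 + 6²=36 = 91 orbitals.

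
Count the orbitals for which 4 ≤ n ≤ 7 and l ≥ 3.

For each n in the range, tally the orbitals obeying l ≥ 3:
n=4 → 7; n=5 → 16; n=6 → 27; n=7 → 40.
Total orbitals: 7 + 16 + 27 + 40 = 90.

90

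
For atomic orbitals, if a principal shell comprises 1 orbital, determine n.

n² = 1 ⇒ n = 1.

n = 1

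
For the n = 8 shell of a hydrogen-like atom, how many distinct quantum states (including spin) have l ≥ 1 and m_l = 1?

Go through l = 0, …, 7 (the values permitted for n = 8).
Orbitals with l ≥ 1 and m_l = 1, by l: l=1 → 1; l=2 → 1; l=3 → 1; l=4 → 1; l=5 → 1; l=6 → 1; l=7 → 1.
Orbitals: 1 + 1 + 1 + 1 + 1 + 1 + 1 = 7. Each orbital carries two spin states, so 7 × 2 = 14 states.

14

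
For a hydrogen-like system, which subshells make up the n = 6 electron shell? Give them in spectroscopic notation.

6s, 6p, 6d, 6f, 6g, 6h

For n = 6, l runs from 0 to 5. In spectroscopic notation l = 0,1,2,… ↔ s,p,d,f,g,h,i, so the subshells are 6s, 6p, 6d, 6f, 6g, 6h.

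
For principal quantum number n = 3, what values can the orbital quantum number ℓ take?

ℓ is an integer with 0 ≤ ℓ ≤ n−1, so for n = 3: ℓ = 0, 1, 2.

0, 1, 2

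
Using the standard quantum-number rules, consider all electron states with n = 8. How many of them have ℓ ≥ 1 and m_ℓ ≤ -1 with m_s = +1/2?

28

Contributions: ℓ=1 → 1; ℓ=2 → 2; ℓ=3 → 3; ℓ=4 → 4; ℓ=5 → 5; ℓ=6 → 6; ℓ=7 → 7.
Orbitals: 1 + 2 + 3 + 4 + 5 + 6 + 7 = 28. With m_s fixed to a single value there is one state per orbital, giving 28 states.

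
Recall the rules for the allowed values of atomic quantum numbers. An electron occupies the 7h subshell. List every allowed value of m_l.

-5, -4, -3, -2, -1, 0, 1, 2, 3, 4, 5

The 7h subshell has l = 5, and m_l takes every integer from −l to +l. With l = 5 that gives the 11 values -5, -4, -3, -2, -1, 0, 1, 2, 3, 4, 5.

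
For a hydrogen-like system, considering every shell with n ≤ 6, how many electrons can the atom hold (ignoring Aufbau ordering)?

182

Total orbitals = 1² + 2² + 3² + 4² + 5² + 6² = 91. Doubling for spin gives 182 electrons.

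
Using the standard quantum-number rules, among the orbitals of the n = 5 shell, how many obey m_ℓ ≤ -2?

For n = 5, ℓ ranges over 0 … 4.
Contributions: ℓ=2 → 1; ℓ=3 → 2; ℓ=4 → 3.
Total orbitals: 1 + 2 + 3 = 6.

6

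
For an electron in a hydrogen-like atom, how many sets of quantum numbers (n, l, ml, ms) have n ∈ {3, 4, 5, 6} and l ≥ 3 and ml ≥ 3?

Per-shell orbital counts meeting the constraint:
n=4 → 1; n=5 → 3; n=6 → 6.
Orbitals: 1 + 3 + 6 = 10. Including both spin states (ms = ±1/2) gives 2 × 10 = 20 states.

20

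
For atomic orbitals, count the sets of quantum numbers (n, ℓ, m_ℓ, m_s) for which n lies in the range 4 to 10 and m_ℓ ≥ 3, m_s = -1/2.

Go shell by shell, enumerating (ℓ, m_ℓ) with m_ℓ ≥ 3:
n=4 → 1; n=5 → 3; n=6 → 6; n=7 → 10; n=8 → 15; n=9 → 21; n=10 → 28.
Orbitals: 1 + 3 + 6 + 10 + 15 + 21 + 28 = 84. With m_s fixed to -1/2 there is one state per orbital, so 84 states.

84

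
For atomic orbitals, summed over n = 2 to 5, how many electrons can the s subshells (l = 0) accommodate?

8

An s subshell (l = 0) exists for every n ≥ 1, so shells n = 2, 3, 4, 5 each contribute one — 4 subshells.
Since each s subshell holds 2(2·0+1) = 2 electrons, the total is 4 × 2 = 8.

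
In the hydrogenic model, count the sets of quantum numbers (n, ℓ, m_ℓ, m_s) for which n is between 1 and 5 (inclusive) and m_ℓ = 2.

12

Per-shell orbital counts meeting the constraint:
n=3 → 1; n=4 → 2; n=5 → 3.
Orbitals: 1 + 2 + 3 = 6. Including both spin states (m_s = ±1/2) gives 2 × 6 = 12 states.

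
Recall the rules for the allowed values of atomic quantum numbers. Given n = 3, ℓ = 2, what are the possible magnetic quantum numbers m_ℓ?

m_ℓ takes every integer from −ℓ to +ℓ. With ℓ = 2 that gives the 5 values -2, -1, 0, 1, 2.

-2, -1, 0, 1, 2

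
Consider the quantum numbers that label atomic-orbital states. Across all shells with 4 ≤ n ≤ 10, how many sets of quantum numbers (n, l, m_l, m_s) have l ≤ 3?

224

Per-shell orbital counts meeting the constraint:
n=4 → 16; n=5 → 16; n=6 → 16; n=7 → 16; n=8 → 16; n=9 → 16; n=10 → 16.
Orbitals: 16 + 16 + 16 + 16 + 16 + 16 + 16 = 112. Including both spin states (m_s = ±1/2) gives 2 × 112 = 224 states.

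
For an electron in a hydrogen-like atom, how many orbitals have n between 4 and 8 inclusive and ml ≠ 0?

Work shell by shell — for each n, count the (l, ml) pairs that satisfy ml ≠ 0:
n=4 → 12; n=5 → 20; n=6 → 30; n=7 → 42; n=8 → 56.
Total orbitals: 12 + 20 + 30 + 42 + 56 = 160.

160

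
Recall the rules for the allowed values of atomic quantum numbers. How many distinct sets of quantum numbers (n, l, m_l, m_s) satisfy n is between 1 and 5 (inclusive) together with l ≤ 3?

Go shell by shell, enumerating (l, m_l) with l ≤ 3:
n=1 → 1; n=2 → 4; n=3 → 9; n=4 → 16; n=5 → 16.
Orbitals: 1 + 4 + 9 + 16 + 16 = 46. Including both spin states (m_s = ±1/2) gives 2 × 46 = 92 states.

92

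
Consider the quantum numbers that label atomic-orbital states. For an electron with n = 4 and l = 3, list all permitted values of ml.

ml takes every integer from −l to +l. With l = 3 that gives the 7 values -3, -2, -1, 0, 1, 2, 3.

-3, -2, -1, 0, 1, 2, 3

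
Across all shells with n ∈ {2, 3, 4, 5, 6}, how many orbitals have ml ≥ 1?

Work shell by shell — for each n, count the (l, ml) pairs that satisfy ml ≥ 1:
n=2 → 1; n=3 → 3; n=4 → 6; n=5 → 10; n=6 → 15.
Total orbitals: 1 + 3 + 6 + 10 + 15 = 35.

35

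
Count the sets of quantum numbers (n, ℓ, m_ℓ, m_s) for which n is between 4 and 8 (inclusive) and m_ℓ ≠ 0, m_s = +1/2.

160

Per-shell orbital counts meeting the constraint:
n=4 → 12; n=5 → 20; n=6 → 30; n=7 → 42; n=8 → 56.
Orbitals: 12 + 20 + 30 + 42 + 56 = 160. With m_s fixed to +1/2 there is one state per orbital, so 160 states.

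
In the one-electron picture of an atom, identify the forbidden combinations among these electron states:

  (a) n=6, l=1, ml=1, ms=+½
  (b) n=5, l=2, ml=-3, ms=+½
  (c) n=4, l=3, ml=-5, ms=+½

(b) and (c)

(b) has |ml| = 3 > l = 2, violating −l ≤ ml ≤ l.
(c) has |ml| = 5 > l = 3, violating −l ≤ ml ≤ l.
The remaining set (a) satisfies all four rules.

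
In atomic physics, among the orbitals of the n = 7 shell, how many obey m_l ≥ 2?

The n = 7 shell has l = 0 through 6; check each.
Contributions: l=2 → 1; l=3 → 2; l=4 → 3; l=5 → 4; l=6 → 5.
Total orbitals: 1 + 2 + 3 + 4 + 5 = 15.

15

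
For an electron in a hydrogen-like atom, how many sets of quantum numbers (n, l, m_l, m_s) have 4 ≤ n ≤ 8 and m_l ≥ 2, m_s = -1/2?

Go shell by shell, enumerating (l, m_l) with m_l ≥ 2:
n=4 → 3; n=5 → 6; n=6 → 10; n=7 → 15; n=8 → 21.
Orbitals: 3 + 6 + 10 + 15 + 21 = 55. With m_s fixed to -1/2 there is one state per orbital, so 55 states.

55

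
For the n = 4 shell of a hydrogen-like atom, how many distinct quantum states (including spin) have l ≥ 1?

30

The n = 4 shell has l = 0 through 3; check each.
Orbitals with l ≥ 1, by l: l=1 → 3; l=2 → 5; l=3 → 7.
Orbitals: 3 + 5 + 7 = 15. Each orbital carries two spin states, so 15 × 2 = 30 states.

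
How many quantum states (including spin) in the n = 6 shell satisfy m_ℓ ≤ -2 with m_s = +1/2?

Orbitals with m_ℓ ≤ -2, by ℓ: ℓ=2 → 1; ℓ=3 → 2; ℓ=4 → 3; ℓ=5 → 4.
Orbitals: 1 + 2 + 3 + 4 = 10. With m_s fixed to a single value there is one state per orbital, giving 10 states.

10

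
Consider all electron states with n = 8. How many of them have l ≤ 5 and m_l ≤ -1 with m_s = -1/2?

15

The n = 8 shell has l = 0 through 7; check each.
Orbitals with l ≤ 5 and m_l ≤ -1, by l: l=1 → 1; l=2 → 2; l=3 → 3; l=4 → 4; l=5 → 5.
Orbitals: 1 + 2 + 3 + 4 + 5 = 15. With m_s fixed to a single value there is one state per orbital, giving 15 states.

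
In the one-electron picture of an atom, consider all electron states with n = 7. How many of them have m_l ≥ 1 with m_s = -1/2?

21

Per l-value: l=1 → 1; l=2 → 2; l=3 → 3; l=4 → 4; l=5 → 5; l=6 → 6.
Orbitals: 1 + 2 + 3 + 4 + 5 + 6 = 21. With m_s fixed to a single value there is one state per orbital, giving 21 states.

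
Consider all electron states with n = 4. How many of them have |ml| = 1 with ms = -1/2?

The n = 4 shell has l = 0 through 3; check each.
Orbitals with |ml| = 1, by l: l=1 → 2; l=2 → 2; l=3 → 2.
Orbitals: 2 + 2 + 2 = 6. With ms fixed to a single value there is one state per orbital, giving 6 states.

6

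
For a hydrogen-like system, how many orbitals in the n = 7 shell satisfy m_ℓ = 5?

For n = 7, ℓ ranges over 0 … 6.
The (ℓ, m_ℓ) pairs meeting m_ℓ = 5 give: ℓ=5 → 1; ℓ=6 → 1.
Total orbitals: 1 + 1 = 2.

2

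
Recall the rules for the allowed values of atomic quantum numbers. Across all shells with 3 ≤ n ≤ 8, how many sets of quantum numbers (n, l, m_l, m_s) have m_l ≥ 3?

70

For each n in the range, tally the orbitals obeying m_l ≥ 3:
n=4 → 1; n=5 → 3; n=6 → 6; n=7 → 10; n=8 → 15.
Orbitals: 1 + 3 + 6 + 10 + 15 = 35. Including both spin states (m_s = ±1/2) gives 2 × 35 = 70 states.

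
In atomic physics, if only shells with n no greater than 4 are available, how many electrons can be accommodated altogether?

Total orbitals = 1² + 2² + 3² + 4² = 30. Doubling for spin gives 60 electrons.

60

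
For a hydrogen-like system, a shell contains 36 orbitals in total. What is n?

n = 6

n² = 36 ⇒ n = 6.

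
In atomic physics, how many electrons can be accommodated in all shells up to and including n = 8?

Total orbitals = 1² + 2² + 3² + 4² + 5² + 6² + 7² + 8² = 204. Doubling for spin gives 408 electrons.

408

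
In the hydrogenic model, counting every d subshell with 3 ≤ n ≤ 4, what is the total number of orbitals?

A d subshell (l = 2) exists for every n ≥ 3, so shells n = 3, 4 each contribute one — 2 subshells.
Since each d subshell has 2·2+1 = 5 orbitals, the total is 2 × 5 = 10.

10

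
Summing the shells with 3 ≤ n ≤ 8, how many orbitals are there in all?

199

Shell n has n² orbitals: 3²=9 + 4²=16 + 5²=25 + 6²=36 + 7²=49 + 8²=64 = 199 orbitals.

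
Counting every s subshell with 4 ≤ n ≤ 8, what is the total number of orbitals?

5

An s subshell (ℓ = 0) exists for every n ≥ 1, so shells n = 4, 5, 6, 7, 8 each contribute one — 5 subshells.
Since each s subshell has 2·0+1 = 1 orbital, the total is 5 × 1 = 5.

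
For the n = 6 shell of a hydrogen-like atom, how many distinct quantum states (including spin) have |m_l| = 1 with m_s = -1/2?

10

For n = 6, l ranges over 0 … 5.
Orbitals with |m_l| = 1, by l: l=1 → 2; l=2 → 2; l=3 → 2; l=4 → 2; l=5 → 2.
Orbitals: 2 + 2 + 2 + 2 + 2 = 10. With m_s fixed to a single value there is one state per orbital, giving 10 states.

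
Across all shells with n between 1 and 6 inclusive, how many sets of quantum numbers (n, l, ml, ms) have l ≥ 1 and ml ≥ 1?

Per-shell orbital counts meeting the constraint:
n=2 → 1; n=3 → 3; n=4 → 6; n=5 → 10; n=6 → 15.
Orbitals: 1 + 3 + 6 + 10 + 15 = 35. Including both spin states (ms = ±1/2) gives 2 × 35 = 70 states.

70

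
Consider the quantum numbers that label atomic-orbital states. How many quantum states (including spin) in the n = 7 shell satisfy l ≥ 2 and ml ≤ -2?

For n = 7, l ranges over 0 … 6.
Orbitals with l ≥ 2 and ml ≤ -2, by l: l=2 → 1; l=3 → 2; l=4 → 3; l=5 → 4; l=6 → 5.
Orbitals: 1 + 2 + 3 + 4 + 5 = 15. Each orbital carries two spin states, so 15 × 2 = 30 states.

30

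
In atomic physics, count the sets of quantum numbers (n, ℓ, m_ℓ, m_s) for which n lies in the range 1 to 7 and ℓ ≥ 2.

230

Go shell by shell, enumerating (ℓ, m_ℓ) with ℓ ≥ 2:
n=3 → 5; n=4 → 12; n=5 → 21; n=6 → 32; n=7 → 45.
Orbitals: 5 + 12 + 21 + 32 + 45 = 115. Including both spin states (m_s = ±1/2) gives 2 × 115 = 230 states.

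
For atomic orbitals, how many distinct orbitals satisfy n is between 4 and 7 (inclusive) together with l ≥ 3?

Go shell by shell, enumerating (l, ml) with l ≥ 3:
n=4 → 7; n=5 → 16; n=6 → 27; n=7 → 40.
Total orbitals: 7 + 16 + 27 + 40 = 90.

90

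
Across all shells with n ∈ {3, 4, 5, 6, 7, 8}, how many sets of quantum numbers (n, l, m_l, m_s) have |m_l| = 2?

84

Work shell by shell — for each n, count the (l, m_l) pairs that satisfy |m_l| = 2:
n=3 → 2; n=4 → 4; n=5 → 6; n=6 → 8; n=7 → 10; n=8 → 12.
Orbitals: 2 + 4 + 6 + 8 + 10 + 12 = 42. Including both spin states (m_s = ±1/2) gives 2 × 42 = 84 states.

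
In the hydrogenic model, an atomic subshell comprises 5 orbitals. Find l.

l = 2 (d)

2l+1 = 5 gives l = 2.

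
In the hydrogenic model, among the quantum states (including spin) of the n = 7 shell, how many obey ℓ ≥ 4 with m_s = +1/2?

33

Orbitals with ℓ ≥ 4, by ℓ: ℓ=4 → 9; ℓ=5 → 11; ℓ=6 → 13.
Orbitals: 9 + 11 + 13 = 33. With m_s fixed to a single value there is one state per orbital, giving 33 states.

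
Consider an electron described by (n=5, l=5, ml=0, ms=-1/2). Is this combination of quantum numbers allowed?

No

The orbital quantum number must satisfy 0 ≤ l ≤ n−1. With n = 5 the allowed l values are 0, 1, 2, 3, 4, so l = 5 is out of range.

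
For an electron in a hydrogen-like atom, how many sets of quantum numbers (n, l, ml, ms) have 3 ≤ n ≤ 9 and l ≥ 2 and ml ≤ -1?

Treat each shell separately and count matching orbitals:
n=3 → 2; n=4 → 5; n=5 → 9; n=6 → 14; n=7 → 20; n=8 → 27; n=9 → 35.
Orbitals: 2 + 5 + 9 + 14 + 20 + 27 + 35 = 112. Including both spin states (ms = ±1/2) gives 2 × 112 = 224 states.

224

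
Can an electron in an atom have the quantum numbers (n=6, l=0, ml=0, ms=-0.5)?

n = 6 is a positive integer. l = 0 satisfies 0 ≤ l ≤ n−1 = 5. ml = 0 lies in the range −l … +l (here 0). ms = -1/2 is one of ±1/2.
All four constraints are satisfied.

Valid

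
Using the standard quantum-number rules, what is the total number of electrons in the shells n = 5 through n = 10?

Shell n has n² orbitals: 5²=25 + 6²=36 + 7²=49 + 8²=64 + 9²=81 + 10²=100 = 355 orbitals.
Two spin states per orbital: 2 × 355 = 710 electrons.

710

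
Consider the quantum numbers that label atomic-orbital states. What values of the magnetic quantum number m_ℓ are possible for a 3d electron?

The 3d subshell has ℓ = 2, and m_ℓ takes every integer from −ℓ to +ℓ. With ℓ = 2 that gives the 5 values -2, -1, 0, 1, 2.

-2, -1, 0, 1, 2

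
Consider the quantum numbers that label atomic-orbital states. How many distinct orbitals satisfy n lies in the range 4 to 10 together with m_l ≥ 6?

20

Per-shell orbital counts meeting the constraint:
n=7 → 1; n=8 → 3; n=9 → 6; n=10 → 10.
Total orbitals: 1 + 3 + 6 + 10 = 20.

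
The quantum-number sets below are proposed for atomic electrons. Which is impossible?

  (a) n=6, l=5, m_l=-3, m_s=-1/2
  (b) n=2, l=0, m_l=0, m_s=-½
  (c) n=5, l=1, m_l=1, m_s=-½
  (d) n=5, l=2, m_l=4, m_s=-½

(d)

(d) has |m_l| = 4 > l = 2, violating −l ≤ m_l ≤ l.
The remaining sets (a), (b), (c) satisfy all four rules.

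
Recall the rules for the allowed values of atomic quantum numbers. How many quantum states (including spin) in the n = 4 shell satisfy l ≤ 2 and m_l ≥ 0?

Go through l = 0, …, 3 (the values permitted for n = 4).
Orbitals with l ≤ 2 and m_l ≥ 0, by l: l=0 → 1; l=1 → 2; l=2 → 3.
Orbitals: 1 + 2 + 3 = 6. Each orbital carries two spin states, so 6 × 2 = 12 states.

12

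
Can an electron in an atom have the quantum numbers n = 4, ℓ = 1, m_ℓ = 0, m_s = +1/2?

Valid

n = 4 is a positive integer. ℓ = 1 satisfies 0 ≤ ℓ ≤ n−1 = 3. m_ℓ = 0 lies in the range −ℓ … +ℓ (here −1 … 1). m_s = +1/2 is one of ±1/2.
All four constraints are satisfied.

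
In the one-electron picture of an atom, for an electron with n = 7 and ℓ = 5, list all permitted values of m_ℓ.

-5, -4, -3, -2, -1, 0, 1, 2, 3, 4, 5

m_ℓ takes every integer from −ℓ to +ℓ. With ℓ = 5 that gives the 11 values -5, -4, -3, -2, -1, 0, 1, 2, 3, 4, 5.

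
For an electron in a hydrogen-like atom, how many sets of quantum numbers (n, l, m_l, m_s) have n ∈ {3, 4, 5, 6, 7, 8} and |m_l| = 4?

40

Count contributing orbitals for each principal shell:
n=5 → 2; n=6 → 4; n=7 → 6; n=8 → 8.
Orbitals: 2 + 4 + 6 + 8 = 20. Including both spin states (m_s = ±1/2) gives 2 × 20 = 40 states.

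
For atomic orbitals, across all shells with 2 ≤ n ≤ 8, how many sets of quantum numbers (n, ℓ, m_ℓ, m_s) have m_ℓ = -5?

12

Count contributing orbitals for each principal shell:
n=6 → 1; n=7 → 2; n=8 → 3.
Orbitals: 1 + 2 + 3 = 6. Including both spin states (m_s = ±1/2) gives 2 × 6 = 12 states.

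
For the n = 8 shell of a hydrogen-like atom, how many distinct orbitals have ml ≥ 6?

3

Orbitals with ml ≥ 6, by l: l=6 → 1; l=7 → 2.
Total orbitals: 1 + 2 = 3.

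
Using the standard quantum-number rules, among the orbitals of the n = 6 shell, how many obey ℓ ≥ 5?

Orbitals with ℓ ≥ 5, by ℓ: ℓ=5 → 11.
Total orbitals: 11.

11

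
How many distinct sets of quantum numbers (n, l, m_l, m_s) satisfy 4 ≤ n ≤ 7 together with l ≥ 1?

Go shell by shell, enumerating (l, m_l) with l ≥ 1:
n=4 → 15; n=5 → 24; n=6 → 35; n=7 → 48.
Orbitals: 15 + 24 + 35 + 48 = 122. Including both spin states (m_s = ±1/2) gives 2 × 122 = 244 states.

244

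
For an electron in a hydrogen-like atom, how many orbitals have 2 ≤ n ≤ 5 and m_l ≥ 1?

Per-shell orbital counts meeting the constraint:
n=2 → 1; n=3 → 3; n=4 → 6; n=5 → 10.
Total orbitals: 1 + 3 + 6 + 10 = 20.

20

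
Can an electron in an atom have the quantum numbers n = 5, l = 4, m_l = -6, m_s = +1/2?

Invalid

The magnetic quantum number must satisfy −l ≤ m_l ≤ l. With l = 4, m_l can only be -4, -3, -2, -1, 0, 1, 2, 3, 4, so m_l = -6 is forbidden.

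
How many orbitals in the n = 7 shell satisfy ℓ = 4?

9

With n = 7 the allowed ℓ are 0, 1, …, 6.
Orbitals with ℓ = 4, by ℓ: ℓ=4 → 9.
Total orbitals: 9.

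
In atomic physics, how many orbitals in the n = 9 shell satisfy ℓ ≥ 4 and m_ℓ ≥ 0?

With n = 9 the allowed ℓ are 0, 1, …, 8.
Orbitals with ℓ ≥ 4 and m_ℓ ≥ 0, by ℓ: ℓ=4 → 5; ℓ=5 → 6; ℓ=6 → 7; ℓ=7 → 8; ℓ=8 → 9.
Total orbitals: 5 + 6 + 7 + 8 + 9 = 35.

35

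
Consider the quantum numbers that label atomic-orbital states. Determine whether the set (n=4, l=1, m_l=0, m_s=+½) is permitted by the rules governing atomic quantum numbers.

Allowed

n = 4 is a positive integer. l = 1 satisfies 0 ≤ l ≤ n−1 = 3. m_l = 0 lies in the range −l … +l (here −1 … 1). m_s = +1/2 is one of ±1/2.
All four constraints are satisfied.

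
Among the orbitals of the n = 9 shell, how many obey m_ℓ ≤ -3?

Go through ℓ = 0, …, 8 (the values permitted for n = 9).
Orbitals with m_ℓ ≤ -3, by ℓ: ℓ=3 → 1; ℓ=4 → 2; ℓ=5 → 3; ℓ=6 → 4; ℓ=7 → 5; ℓ=8 → 6.
Total orbitals: 1 + 2 + 3 + 4 + 5 + 6 = 21.

21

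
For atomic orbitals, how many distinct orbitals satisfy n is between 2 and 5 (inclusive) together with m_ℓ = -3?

3

Treat each shell separately and count matching orbitals:
n=4 → 1; n=5 → 2.
Total orbitals: 1 + 2 = 3.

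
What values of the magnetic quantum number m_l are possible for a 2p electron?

-1, 0, 1

The 2p subshell has l = 1, and m_l takes every integer from −l to +l. With l = 1 that gives the 3 values -1, 0, 1.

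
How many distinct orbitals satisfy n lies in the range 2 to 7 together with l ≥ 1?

For each n in the range, tally the orbitals obeying l ≥ 1:
n=2 → 3; n=3 → 8; n=4 → 15; n=5 → 24; n=6 → 35; n=7 → 48.
Total orbitals: 3 + 8 + 15 + 24 + 35 + 48 = 133.

133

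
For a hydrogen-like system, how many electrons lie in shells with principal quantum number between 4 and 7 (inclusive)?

Shell n has n² orbitals: 4²=16 + 5²=25 + 6²=36 + 7²=49 = 126 orbitals.
Two spin states per orbital: 2 × 126 = 252 electrons.

252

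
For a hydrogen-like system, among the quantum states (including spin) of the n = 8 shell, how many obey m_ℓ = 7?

Go through ℓ = 0, …, 7 (the values permitted for n = 8).
The (ℓ, m_ℓ) pairs meeting m_ℓ = 7 give: ℓ=7 → 1.
Orbitals: 1. Each orbital carries two spin states, so 1 × 2 = 2 states.

2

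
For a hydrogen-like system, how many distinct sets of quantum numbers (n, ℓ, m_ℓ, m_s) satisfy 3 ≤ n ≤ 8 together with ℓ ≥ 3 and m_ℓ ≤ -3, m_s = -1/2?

Work shell by shell — for each n, count the (ℓ, m_ℓ) pairs that satisfy ℓ ≥ 3 and m_ℓ ≤ -3:
n=4 → 1; n=5 → 3; n=6 → 6; n=7 → 10; n=8 → 15.
Orbitals: 1 + 3 + 6 + 10 + 15 = 35. With m_s fixed to -1/2 there is one state per orbital, so 35 states.

35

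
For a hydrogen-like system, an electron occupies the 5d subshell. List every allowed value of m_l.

The 5d subshell has l = 2, and m_l takes every integer from −l to +l. With l = 2 that gives the 5 values -2, -1, 0, 1, 2.

-2, -1, 0, 1, 2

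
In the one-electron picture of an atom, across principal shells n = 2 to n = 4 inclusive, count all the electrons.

58

Shell n has n² orbitals: 2²=4 + 3²=9 + 4²=16 = 29 orbitals.
Two spin states per orbital: 2 × 29 = 58 electrons.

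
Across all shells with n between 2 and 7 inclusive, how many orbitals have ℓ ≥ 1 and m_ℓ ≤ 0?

Count contributing orbitals for each principal shell:
n=2 → 2; n=3 → 5; n=4 → 9; n=5 → 14; n=6 → 20; n=7 → 27.
Total orbitals: 2 + 5 + 9 + 14 + 20 + 27 = 77.

77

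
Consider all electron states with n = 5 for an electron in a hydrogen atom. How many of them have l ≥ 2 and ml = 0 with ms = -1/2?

3

With n = 5 the allowed l are 0, 1, …, 4.
Per l-value: l=2 → 1; l=3 → 1; l=4 → 1.
Orbitals: 1 + 1 + 1 = 3. With ms fixed to a single value there is one state per orbital, giving 3 states.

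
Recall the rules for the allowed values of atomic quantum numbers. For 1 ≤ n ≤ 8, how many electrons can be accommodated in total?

408

Total orbitals = 1² + 2² + 3² + 4² + 5² + 6² + 7² + 8² = 204. Doubling for spin gives 408 electrons.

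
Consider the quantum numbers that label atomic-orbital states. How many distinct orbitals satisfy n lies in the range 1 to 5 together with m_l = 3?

Per-shell orbital counts meeting the constraint:
n=4 → 1; n=5 → 2.
Total orbitals: 1 + 2 = 3.

3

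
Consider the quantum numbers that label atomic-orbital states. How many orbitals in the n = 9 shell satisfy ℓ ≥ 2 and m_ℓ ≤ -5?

10

With n = 9 the allowed ℓ are 0, 1, …, 8.
Contributions: ℓ=5 → 1; ℓ=6 → 2; ℓ=7 → 3; ℓ=8 → 4.
Total orbitals: 1 + 2 + 3 + 4 = 10.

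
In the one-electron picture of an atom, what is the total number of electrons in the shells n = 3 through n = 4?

Shell n has n² orbitals: 3²=9 + 4²=16 = 25 orbitals.
Two spin states per orbital: 2 × 25 = 50 electrons.

50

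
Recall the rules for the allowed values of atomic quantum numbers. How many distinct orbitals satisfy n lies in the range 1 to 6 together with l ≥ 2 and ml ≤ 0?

Work shell by shell — for each n, count the (l, ml) pairs that satisfy l ≥ 2 and ml ≤ 0:
n=3 → 3; n=4 → 7; n=5 → 12; n=6 → 18.
Total orbitals: 3 + 7 + 12 + 18 = 40.

40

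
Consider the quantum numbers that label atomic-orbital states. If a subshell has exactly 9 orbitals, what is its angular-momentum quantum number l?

l = 4

2l+1 = 9 gives l = 4.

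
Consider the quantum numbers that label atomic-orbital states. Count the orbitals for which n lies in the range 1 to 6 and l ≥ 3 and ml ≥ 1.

Count contributing orbitals for each principal shell:
n=4 → 3; n=5 → 7; n=6 → 12.
Total orbitals: 3 + 7 + 12 = 22.

22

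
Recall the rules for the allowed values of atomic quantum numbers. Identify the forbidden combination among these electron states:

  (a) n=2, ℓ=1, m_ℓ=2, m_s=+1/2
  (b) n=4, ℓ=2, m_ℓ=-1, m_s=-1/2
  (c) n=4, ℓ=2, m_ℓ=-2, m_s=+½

(a) has |m_ℓ| = 2 > ℓ = 1, violating −ℓ ≤ m_ℓ ≤ ℓ.
The remaining sets (b), (c) satisfy all four rules.

(a)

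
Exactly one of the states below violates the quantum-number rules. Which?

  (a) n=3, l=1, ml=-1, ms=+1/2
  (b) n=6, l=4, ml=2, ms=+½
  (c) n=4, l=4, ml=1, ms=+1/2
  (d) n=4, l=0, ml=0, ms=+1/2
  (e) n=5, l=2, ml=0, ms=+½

(c)

(c) has l = 4 ≥ n = 4, violating 0 ≤ l ≤ n−1.
The remaining sets (a), (b), (d), (e) satisfy all four rules.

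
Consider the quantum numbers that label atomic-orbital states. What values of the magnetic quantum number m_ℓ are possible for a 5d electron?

-2, -1, 0, 1, 2

The 5d subshell has ℓ = 2, and m_ℓ takes every integer from −ℓ to +ℓ. With ℓ = 2 that gives the 5 values -2, -1, 0, 1, 2.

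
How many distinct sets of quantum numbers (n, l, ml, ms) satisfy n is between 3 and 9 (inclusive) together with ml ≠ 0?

For each n in the range, tally the orbitals obeying ml ≠ 0:
n=3 → 6; n=4 → 12; n=5 → 20; n=6 → 30; n=7 → 42; n=8 → 56; n=9 → 72.
Orbitals: 6 + 12 + 20 + 30 + 42 + 56 + 72 = 238. Including both spin states (ms = ±1/2) gives 2 × 238 = 476 states.

476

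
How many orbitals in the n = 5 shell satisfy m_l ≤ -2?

Contributions: l=2 → 1; l=3 → 2; l=4 → 3.
Total orbitals: 1 + 2 + 3 = 6.

6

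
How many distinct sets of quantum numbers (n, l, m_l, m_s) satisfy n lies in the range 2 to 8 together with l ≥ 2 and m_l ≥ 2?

Treat each shell separately and count matching orbitals:
n=3 → 1; n=4 → 3; n=5 → 6; n=6 → 10; n=7 → 15; n=8 → 21.
Orbitals: 1 + 3 + 6 + 10 + 15 + 21 = 56. Including both spin states (m_s = ±1/2) gives 2 × 56 = 112 states.

112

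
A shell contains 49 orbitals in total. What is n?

n = 7

n² = 49 ⇒ n = 7.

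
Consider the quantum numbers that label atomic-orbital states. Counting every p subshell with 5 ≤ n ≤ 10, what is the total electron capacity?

36

A p subshell (l = 1) exists for every n ≥ 2, so shells n = 5, 6, 7, 8, 9, 10 each contribute one — 6 subshells.
Since each p subshell holds 2(2·1+1) = 6 electrons, the total is 6 × 6 = 36.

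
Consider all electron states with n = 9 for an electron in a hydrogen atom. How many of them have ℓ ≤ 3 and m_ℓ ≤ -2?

The n = 9 shell has ℓ = 0 through 8; check each.
The (ℓ, m_ℓ) pairs meeting ℓ ≤ 3 and m_ℓ ≤ -2 give: ℓ=2 → 1; ℓ=3 → 2.
Orbitals: 1 + 2 = 3. Each orbital carries two spin states, so 3 × 2 = 6 states.

6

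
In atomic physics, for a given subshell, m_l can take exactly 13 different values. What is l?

l = 6

m_l ranges over 2l+1 integers, so 2l+1 = 13 ⇒ l = 6.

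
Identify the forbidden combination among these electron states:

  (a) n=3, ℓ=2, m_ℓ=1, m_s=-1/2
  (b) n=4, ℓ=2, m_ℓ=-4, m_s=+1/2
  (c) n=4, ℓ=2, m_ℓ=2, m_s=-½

(b) has |m_ℓ| = 4 > ℓ = 2, violating −ℓ ≤ m_ℓ ≤ ℓ.
The remaining sets (a), (c) satisfy all four rules.

(b)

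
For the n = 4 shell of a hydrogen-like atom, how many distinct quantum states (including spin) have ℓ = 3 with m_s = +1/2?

With n = 4 the allowed ℓ are 0, 1, …, 3.
Per ℓ-value: ℓ=3 → 7.
Orbitals: 7. With m_s fixed to a single value there is one state per orbital, giving 7 states.

7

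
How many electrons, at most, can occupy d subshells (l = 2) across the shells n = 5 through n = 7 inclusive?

30

A d subshell (l = 2) exists for every n ≥ 3, so shells n = 5, 6, 7 each contribute one — 3 subshells.
Since each d subshell holds 2(2·2+1) = 10 electrons, the total is 3 × 10 = 30.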